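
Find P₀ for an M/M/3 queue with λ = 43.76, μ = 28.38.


a = λ/μ = 43.76/28.38 = 1.5419; ρ = a/c = 0.5140
Σ_{k=0}^{2} a^k/k! (terms k=0..2) = 1.00000 + 1.54193 + 1.18878 = 3.73071
Tail: a^3/(3!(1−ρ)) = 3.66602/(6·0.4860) = 1.25715
P₀ = 1/(3.73071 + 1.25715) = 1/4.98786 = 0.200487

Final: 0.200487


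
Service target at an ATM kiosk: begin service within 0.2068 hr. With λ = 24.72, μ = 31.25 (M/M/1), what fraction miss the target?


ρ = 24.72/31.25 = 0.7910
P(Wq > t) = ρ·e^{−(μ−λ)t} = 0.7910·e^{−1.3504}
= 0.7910·0.259136 = 0.204987

Final: 0.204987


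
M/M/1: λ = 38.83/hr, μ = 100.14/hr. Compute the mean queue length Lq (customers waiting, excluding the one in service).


ρ = 38.83/100.14 = 0.3878
Lq = ρ²/(1−ρ) = 0.1504/0.6122 = 0.2456

Final: 0.2456


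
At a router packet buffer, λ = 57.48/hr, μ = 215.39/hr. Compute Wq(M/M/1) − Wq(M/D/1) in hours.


ρ = 57.48/215.39 = 0.2669
Wq(M/M/1) = ρ/(μ−λ) = 0.2669/157.91 = 0.001690 hr
Wq(M/D/1) = ρ/(2(μ−λ)) = 0.0008450 hr
Savings = 0.001690 − 0.0008450 = 0.0008450 hr

Final: 0.0008450 hr


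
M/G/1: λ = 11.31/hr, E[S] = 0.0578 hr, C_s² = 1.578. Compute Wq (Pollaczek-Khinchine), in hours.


ρ = λ·E[S] = 11.31·0.0578 = 0.6537
E[S²] = E[S]²(1+C_s²) = 0.0578²·(1+1.578) = 0.008613
Wq = λ·E[S²]/(2(1−ρ)) = 11.31·0.008613/(2·0.3463) = 0.14065 hr

Final: 0.14065 hr


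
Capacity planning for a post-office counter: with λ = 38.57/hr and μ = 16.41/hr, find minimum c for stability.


Stability requires cμ > λ ⇔ c > λ/μ.
λ/μ = 38.57/16.41 = 2.3504
Minimum integer c = ⌊2.3504⌋ + 1 = 3
Check: 3·16.41 = 49.23 > 38.57, while 2·16.41 = 32.82 ≤ 38.57

Final: 3 servers


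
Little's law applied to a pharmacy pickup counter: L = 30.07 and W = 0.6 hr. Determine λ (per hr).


λ = L/W = 30.07/0.6 = 50.1167 /hr

Final: 50.1167 /hr


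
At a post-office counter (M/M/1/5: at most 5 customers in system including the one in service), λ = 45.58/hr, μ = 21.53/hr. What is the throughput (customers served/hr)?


ρ = 2.1170; P_K = (1−ρ)ρ^5/(1−ρ^6) = 0.533570
λ_eff = λ(1 − P_K) = 45.58·(1 − 0.533570) = 45.58·0.466430 = 21.2599 /hr

Final: 21.2599 /hr


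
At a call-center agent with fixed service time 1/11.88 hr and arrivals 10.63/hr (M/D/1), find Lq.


ρ = 10.63/11.88 = 0.8948
M/D/1: Lq = ρ²/(2(1−ρ)) = 0.8006/(2·0.1052) = 3.80461

Final: 3.80461


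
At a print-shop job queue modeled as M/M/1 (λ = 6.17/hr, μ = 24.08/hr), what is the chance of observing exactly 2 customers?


ρ = 6.17/24.08 = 0.2562
P_n = (1−ρ)·ρ^n = (1 − 0.2562)·0.2562^2 = 0.7438·0.065653 = 0.048831

Final: 0.048831


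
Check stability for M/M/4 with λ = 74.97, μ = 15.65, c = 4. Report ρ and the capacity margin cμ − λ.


Total capacity cμ = 4·15.65 = 62.60/hr
ρ = λ/(cμ) = 74.97/62.60 = 1.1976
Stable ⇔ ρ < 1: NO
Spare capacity = cμ − λ = 62.60 − 74.97 = -12.37/hr

Final: ρ = 1.1976; unstable; margin = -12.37/hr


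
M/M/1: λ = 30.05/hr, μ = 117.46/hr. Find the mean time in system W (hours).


W = 1/(μ−λ) = 1/(117.46 − 30.05) = 1/87.41 = 0.01144 hr

Final: 0.01144 hr


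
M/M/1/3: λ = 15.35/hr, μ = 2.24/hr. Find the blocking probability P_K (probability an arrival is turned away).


ρ = λ/μ = 15.35/2.24 = 6.8527
P_K = (1−ρ)ρ^K/(1−ρ^(K+1)) = (-5.8527·321.796328)/(1 − 2205.166803)
= -1883.370475/-2204.166803 = 0.854459

Final: 0.854459


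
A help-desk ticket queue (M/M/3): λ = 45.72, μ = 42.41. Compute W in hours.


a = 1.0780; ρ = 0.3593; P₀ = 0.334999
Lq = P₀·a^c·ρ/(c!(1−ρ)²) = 0.06125
Wq = Lq/λ = 0.06125/45.72 = 0.001340 hr
W = Wq + 1/μ = 0.001340 + 0.02358 = 0.02492 hr

Final: 0.02492 hr


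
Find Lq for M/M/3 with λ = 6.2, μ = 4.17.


a = λ/μ = 1.4868; ρ = a/3 = 0.4956
P₀ = 0.213760
Lq = P₀·a^c·ρ / (c!·(1−ρ)²) = 0.213760·3.28675·0.4956/(6·0.25442)
= 0.22810

Final: 0.22810


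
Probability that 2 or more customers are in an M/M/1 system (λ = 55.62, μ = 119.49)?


ρ = 55.62/119.49 = 0.4655
P(N ≥ n) = ρ^n = 0.4655^2 = 0.216670

Final: 0.216670


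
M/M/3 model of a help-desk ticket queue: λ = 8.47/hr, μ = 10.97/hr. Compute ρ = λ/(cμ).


ρ = λ/(cμ) = 8.47/(3·10.97) = 8.47/32.91 = 0.2574

Final: 0.2574


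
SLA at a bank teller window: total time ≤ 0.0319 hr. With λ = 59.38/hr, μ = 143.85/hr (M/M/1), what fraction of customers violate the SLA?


W ~ Exponential(μ−λ) for M/M/1.
μ − λ = 143.85 − 59.38 = 84.4700
P(W > t) = e^{−(μ−λ)t} = e^{−2.6946} = 0.067570

Final: 0.067570


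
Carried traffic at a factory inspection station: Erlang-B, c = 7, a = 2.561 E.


B(7,2.561) = 0.011126 (Erlang-B)
Carried load = a(1 − B) = 2.561·(1 − 0.011126) = 2.561·0.988874 = 2.5325 E

Final: 2.5325 Erlangs


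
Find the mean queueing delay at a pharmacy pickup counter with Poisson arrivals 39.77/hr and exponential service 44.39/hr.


ρ = 39.77/44.39 = 0.8959
Wq = ρ/(μ−λ) = 0.8959/(44.39 − 39.77) = 0.8959/4.62 = 0.1939 hr

Final: 0.1939 hr


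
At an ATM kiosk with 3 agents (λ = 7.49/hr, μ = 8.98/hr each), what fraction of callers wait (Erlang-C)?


a = λ/μ = 0.8341; ρ = a/3 = 0.2780
P₀ = 0.431804 (from M/M/c formula)
C(c,a) = [a^c/(c!(1−ρ))]·P₀ = [0.58025/(6·0.7220)]·0.431804
= 0.13395·0.431804 = 0.057840

Final: 0.057840


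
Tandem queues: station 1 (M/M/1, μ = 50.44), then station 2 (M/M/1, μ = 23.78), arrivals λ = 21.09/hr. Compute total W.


Each node sees arrival rate λ = 21.09/hr (tandem ⇒ throughput preserved).
W₁ = 1/(μ₁−λ) = 1/(50.44−21.09) = 0.03407 hr
W₂ = 1/(μ₂−λ) = 1/(23.78−21.09) = 0.37175 hr
W_total = W₁ + W₂ = 0.03407 + 0.37175 = 0.40582 hr

Final: 0.40582 hr


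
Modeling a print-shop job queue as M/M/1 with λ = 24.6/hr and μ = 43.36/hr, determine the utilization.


ρ = λ/μ = 24.6/43.36 = 0.5673

Final: 0.5673


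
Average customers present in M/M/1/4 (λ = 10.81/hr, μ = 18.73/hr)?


ρ = 10.81/18.73 = 0.5771
L = ρ[1 − (K+1)ρ^K + Kρ^(K+1)] / [(1−ρ)(1−ρ^(K+1))]
Numerator: 0.5771·(1 − 5·0.110956 + 4·0.064038) = 0.404796
Denominator: (0.4229)·(0.935962) = 0.395772
L = 0.404796/0.395772 = 1.0228

Final: 1.0228


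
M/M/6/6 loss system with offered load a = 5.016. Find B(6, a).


B(c,a) = (a^c/c!) / Σ_{k=0}^{c} a^k/k!
a^6/6! = 22.121403
Σ terms (k=0..6): 1.00000 + 5.01600 + 12.58013 + 21.03397 + 26.37660 + 26.46101 + 22.12140 = 114.589117
B = 22.121403/114.589117 = 0.193050

Final: 0.193050


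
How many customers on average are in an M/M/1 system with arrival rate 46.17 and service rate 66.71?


ρ = λ/μ = 46.17/66.71 = 0.6921
L = ρ/(1−ρ) = 0.6921/(1 − 0.6921) = 0.6921/0.3079 = 2.2478

Final: 2.2478


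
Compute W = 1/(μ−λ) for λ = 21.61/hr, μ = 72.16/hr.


W = 1/(μ−λ) = 1/(72.16 − 21.61) = 1/50.55 = 0.01978 hr

Final: 0.01978 hr


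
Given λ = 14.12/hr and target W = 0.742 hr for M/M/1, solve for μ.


W = 1/(μ−λ) ⇒ μ − λ = 1/W = 1/0.742 = 1.3477
μ = λ + 1/W = 14.12 + 1.3477 = 15.4677 per hr

Final: 15.4677 /hr


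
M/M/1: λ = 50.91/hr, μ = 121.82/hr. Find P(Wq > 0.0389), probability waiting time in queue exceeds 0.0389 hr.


ρ = 50.91/121.82 = 0.4179
P(Wq > t) = ρ·e^{−(μ−λ)t} = 0.4179·e^{−2.7584}
= 0.4179·0.063393 = 0.026493

Final: 0.026493


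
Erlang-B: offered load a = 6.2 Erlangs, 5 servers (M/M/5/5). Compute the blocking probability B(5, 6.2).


B(c,a) = (a^c/c!) / Σ_{k=0}^{c} a^k/k!
a^5/5! = 76.344403
Σ terms (k=0..5): 1.00000 + 6.20000 + 19.22000 + 39.72133 + 61.56807 + 76.34440 = 204.053803
B = 76.344403/204.053803 = 0.374139

Final: 0.374139


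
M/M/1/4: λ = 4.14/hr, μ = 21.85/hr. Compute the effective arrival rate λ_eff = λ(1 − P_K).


ρ = 0.1895; P_K = (1−ρ)ρ^4/(1−ρ^5) = 0.001045
λ_eff = λ(1 − P_K) = 4.14·(1 − 0.001045) = 4.14·0.998955 = 4.1357 /hr

Final: 4.1357 /hr


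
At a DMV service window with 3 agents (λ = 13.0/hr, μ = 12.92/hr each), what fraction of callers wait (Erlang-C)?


a = λ/μ = 1.0062; ρ = a/3 = 0.3354
P₀ = 0.361289 (from M/M/c formula)
C(c,a) = [a^c/(c!(1−ρ))]·P₀ = [1.01869/(6·0.6646)]·0.361289
= 0.25546·0.361289 = 0.092296

Final: 0.092296


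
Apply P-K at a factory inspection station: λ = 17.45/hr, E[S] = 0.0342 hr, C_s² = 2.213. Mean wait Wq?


ρ = λ·E[S] = 17.45·0.0342 = 0.5968
E[S²] = E[S]²(1+C_s²) = 0.0342²·(1+2.213) = 0.003758
Wq = λ·E[S²]/(2(1−ρ)) = 17.45·0.003758/(2·0.4032) = 0.08132 hr

Final: 0.08132 hr


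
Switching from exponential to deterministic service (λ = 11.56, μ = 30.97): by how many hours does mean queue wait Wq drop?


ρ = 11.56/30.97 = 0.3733
Wq(M/M/1) = ρ/(μ−λ) = 0.3733/19.41 = 0.01923 hr
Wq(M/D/1) = ρ/(2(μ−λ)) = 0.009615 hr
Savings = 0.01923 − 0.009615 = 0.009615 hr

Final: 0.009615 hr


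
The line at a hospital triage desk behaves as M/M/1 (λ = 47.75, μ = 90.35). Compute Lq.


ρ = 47.75/90.35 = 0.5285
Lq = ρ²/(1−ρ) = 0.2793/0.4715 = 0.5924

Final: 0.5924


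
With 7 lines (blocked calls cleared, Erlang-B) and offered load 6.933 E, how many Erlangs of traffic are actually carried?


B(7,6.933) = 0.244711 (Erlang-B)
Carried load = a(1 − B) = 6.933·(1 − 0.244711) = 6.933·0.755289 = 5.2364 E

Final: 5.2364 Erlangs


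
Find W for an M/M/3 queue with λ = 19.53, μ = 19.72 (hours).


a = 0.9904; ρ = 0.3301; P₀ = 0.367315
Lq = P₀·a^c·ρ/(c!(1−ρ)²) = 0.04375
Wq = Lq/λ = 0.04375/19.53 = 0.002240 hr
W = Wq + 1/μ = 0.002240 + 0.05071 = 0.05295 hr

Final: 0.05295 hr


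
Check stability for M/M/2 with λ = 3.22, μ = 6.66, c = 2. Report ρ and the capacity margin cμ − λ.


Total capacity cμ = 2·6.66 = 13.32/hr
ρ = λ/(cμ) = 3.22/13.32 = 0.2417
Stable ⇔ ρ < 1: YES
Spare capacity = cμ − λ = 13.32 − 3.22 = 10.10/hr

Final: ρ = 0.2417; stable; margin = 10.10/hr


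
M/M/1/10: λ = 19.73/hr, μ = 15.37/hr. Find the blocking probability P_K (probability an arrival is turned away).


ρ = λ/μ = 19.73/15.37 = 1.2837
P_K = (1−ρ)ρ^K/(1−ρ^(K+1)) = (-0.2837·12.148766)/(1 − 15.595001)
= -3.446234/-14.595001 = 0.236124

Final: 0.236124


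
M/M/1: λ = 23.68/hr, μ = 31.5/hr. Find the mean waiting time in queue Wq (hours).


ρ = 23.68/31.5 = 0.7517
Wq = ρ/(μ−λ) = 0.7517/(31.5 − 23.68) = 0.7517/7.82 = 0.09613 hr

Final: 0.09613 hr


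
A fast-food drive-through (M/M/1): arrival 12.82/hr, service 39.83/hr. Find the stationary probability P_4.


ρ = 12.82/39.83 = 0.3219
P_n = (1−ρ)·ρ^n = (1 − 0.3219)·0.3219^4 = 0.6781·0.010733 = 0.007278

Final: 0.007278


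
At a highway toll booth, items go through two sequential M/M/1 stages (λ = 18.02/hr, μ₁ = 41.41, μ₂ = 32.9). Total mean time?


Each node sees arrival rate λ = 18.02/hr (tandem ⇒ throughput preserved).
W₁ = 1/(μ₁−λ) = 1/(41.41−18.02) = 0.04275 hr
W₂ = 1/(μ₂−λ) = 1/(32.9−18.02) = 0.06720 hr
W_total = W₁ + W₂ = 0.04275 + 0.06720 = 0.10996 hr

Final: 0.10996 hr


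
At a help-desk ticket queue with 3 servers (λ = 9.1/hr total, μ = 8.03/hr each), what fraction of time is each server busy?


ρ = λ/(cμ) = 9.1/(3·8.03) = 9.1/24.09 = 0.3778

Final: 0.3778


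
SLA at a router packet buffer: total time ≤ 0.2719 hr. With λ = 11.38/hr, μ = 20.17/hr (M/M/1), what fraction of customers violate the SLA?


W ~ Exponential(μ−λ) for M/M/1.
μ − λ = 20.17 − 11.38 = 8.7900
P(W > t) = e^{−(μ−λ)t} = e^{−2.3900} = 0.091630

Final: 0.091630


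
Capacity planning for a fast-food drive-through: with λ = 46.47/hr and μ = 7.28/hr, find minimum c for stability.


Stability requires cμ > λ ⇔ c > λ/μ.
λ/μ = 46.47/7.28 = 6.3832
Minimum integer c = ⌊6.3832⌋ + 1 = 7
Check: 7·7.28 = 50.96 > 46.47, while 6·7.28 = 43.68 ≤ 46.47

Final: 7 servers


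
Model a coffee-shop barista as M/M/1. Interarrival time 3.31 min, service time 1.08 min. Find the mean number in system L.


λ = 60/3.31 = 18.1269 /hr
μ = 60/1.08 = 55.5556 /hr
ρ = λ/μ = 18.1269/55.5556 = 0.3263
L = ρ/(1−ρ) = 0.3263/0.6737 = 0.4843

Final: 0.4843


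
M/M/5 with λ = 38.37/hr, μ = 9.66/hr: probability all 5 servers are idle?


a = λ/μ = 38.37/9.66 = 3.9720; ρ = a/c = 0.7944
Σ_{k=0}^{4} a^k/k! (terms k=0..4) = 1.00000 + 3.97205 + 7.88859 + 10.44462 + 10.37164 = 33.67690
Tail: a^5/(5!(1−ρ)) = 988.72010/(120·0.2056) = 40.07652
P₀ = 1/(33.67690 + 40.07652) = 1/73.75342 = 0.013559

Final: 0.013559


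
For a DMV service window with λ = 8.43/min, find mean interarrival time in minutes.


Mean interarrival time = 1/λ = 1/8.43 minute = 0.11862 minute
In minutes: 0.11862 × 1 = 0.1186 min

Final: 0.1186 min


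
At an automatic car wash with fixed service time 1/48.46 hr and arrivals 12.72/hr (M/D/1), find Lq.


ρ = 12.72/48.46 = 0.2625
M/D/1: Lq = ρ²/(2(1−ρ)) = 0.06890/(2·0.7375) = 0.04671

Final: 0.04671


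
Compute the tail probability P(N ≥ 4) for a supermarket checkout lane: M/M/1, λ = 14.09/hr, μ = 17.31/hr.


ρ = 14.09/17.31 = 0.8140
P(N ≥ n) = ρ^n = 0.8140^4 = 0.438991

Final: 0.438991


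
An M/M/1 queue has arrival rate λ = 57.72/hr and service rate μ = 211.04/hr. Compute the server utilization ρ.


ρ = λ/μ = 57.72/211.04 = 0.2735

Final: 0.2735


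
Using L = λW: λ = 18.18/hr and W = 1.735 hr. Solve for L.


L = λW = 18.18·1.735 = 31.5423

Final: 31.5423


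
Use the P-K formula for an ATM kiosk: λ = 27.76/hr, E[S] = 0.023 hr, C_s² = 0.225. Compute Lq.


ρ = λ·E[S] = 27.76·0.023 = 0.6385
Lq = ρ²(1+C_s²)/(2(1−ρ)) = 0.4077·(1+0.225)/(2·0.3615)
= 0.4077·1.2250/0.7230 = 0.69067

Final: 0.69067


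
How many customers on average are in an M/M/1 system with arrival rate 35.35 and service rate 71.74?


ρ = λ/μ = 35.35/71.74 = 0.4928
L = ρ/(1−ρ) = 0.4928/(1 − 0.4928) = 0.4928/0.5072 = 0.9714

Final: 0.9714


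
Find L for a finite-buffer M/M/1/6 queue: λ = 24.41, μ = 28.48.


ρ = 24.41/28.48 = 0.8571
L = ρ[1 − (K+1)ρ^K + Kρ^(K+1)] / [(1−ρ)(1−ρ^(K+1))]
Numerator: 0.8571·(1 − 7·0.396430 + 6·0.339777) = 0.225975
Denominator: (0.1429)·(0.660223) = 0.094351
L = 0.225975/0.094351 = 2.3951

Final: 2.3951


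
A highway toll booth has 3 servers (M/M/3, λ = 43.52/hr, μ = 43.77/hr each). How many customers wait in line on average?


a = λ/μ = 0.9943; ρ = a/3 = 0.3314
P₀ = 0.365813
Lq = P₀·a^c·ρ / (c!·(1−ρ)²) = 0.365813·0.98296·0.3314/(6·0.44699)
= 0.04444

Final: 0.04444


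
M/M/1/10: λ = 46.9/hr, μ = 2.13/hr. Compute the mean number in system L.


ρ = 46.9/2.13 = 22.0188
L = ρ[1 − (K+1)ρ^K + Kρ^(K+1)] / [(1−ρ)(1−ρ^(K+1))]
Numerator: 22.0188·(1 − 11·26787512873560.082031 + 10·589828335103271.250000) = 123384887921110128.000000
Denominator: (-21.0188)·(-589828335103270.250000) = 12397471625621318.000000
L = 123384887921110128.000000/12397471625621318.000000 = 9.9524

Final: 9.9524


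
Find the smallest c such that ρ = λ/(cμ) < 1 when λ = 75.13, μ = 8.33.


Stability requires cμ > λ ⇔ c > λ/μ.
λ/μ = 75.13/8.33 = 9.0192
Minimum integer c = ⌊9.0192⌋ + 1 = 10
Check: 10·8.33 = 83.30 > 75.13, while 9·8.33 = 74.97 ≤ 75.13

Final: 10 servers


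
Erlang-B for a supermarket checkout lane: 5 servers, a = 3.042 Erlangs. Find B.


B(c,a) = (a^c/c!) / Σ_{k=0}^{c} a^k/k!
a^5/5! = 2.170775
Σ terms (k=0..5): 1.00000 + 3.04200 + 4.62688 + 4.69166 + 3.56801 + 2.17077 = 19.099321
B = 2.170775/19.099321 = 0.113657

Final: 0.113657


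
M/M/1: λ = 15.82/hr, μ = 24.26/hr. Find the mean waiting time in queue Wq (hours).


ρ = 15.82/24.26 = 0.6521
Wq = ρ/(μ−λ) = 0.6521/(24.26 − 15.82) = 0.6521/8.44 = 0.07726 hr

Final: 0.07726 hr


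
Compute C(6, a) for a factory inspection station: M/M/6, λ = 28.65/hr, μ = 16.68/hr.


a = λ/μ = 1.7176; ρ = a/6 = 0.2863
P₀ = 0.179387 (from M/M/c formula)
C(c,a) = [a^c/(c!(1−ρ))]·P₀ = [25.67861/(720·0.7137)]·0.179387
= 0.04997·0.179387 = 0.008964

Final: 0.008964


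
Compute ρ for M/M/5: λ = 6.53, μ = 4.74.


ρ = λ/(cμ) = 6.53/(5·4.74) = 6.53/23.70 = 0.2755

Final: 0.2755


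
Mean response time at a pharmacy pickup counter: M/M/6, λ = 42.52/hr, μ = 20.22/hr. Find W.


a = 2.1029; ρ = 0.3505; P₀ = 0.121861
Lq = P₀·a^c·ρ/(c!(1−ρ)²) = 0.01216
Wq = Lq/λ = 0.01216/42.52 = 0.0002859 hr
W = Wq + 1/μ = 0.0002859 + 0.04946 = 0.04974 hr

Final: 0.04974 hr


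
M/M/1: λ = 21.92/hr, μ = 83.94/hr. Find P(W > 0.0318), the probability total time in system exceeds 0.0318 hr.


W ~ Exponential(μ−λ) for M/M/1.
μ − λ = 83.94 − 21.92 = 62.0200
P(W > t) = e^{−(μ−λ)t} = e^{−1.9722} = 0.139145

Final: 0.139145


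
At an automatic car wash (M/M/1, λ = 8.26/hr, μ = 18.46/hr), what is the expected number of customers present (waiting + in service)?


ρ = λ/μ = 8.26/18.46 = 0.4475
L = ρ/(1−ρ) = 0.4475/(1 − 0.4475) = 0.4475/0.5525 = 0.8098

Final: 0.8098


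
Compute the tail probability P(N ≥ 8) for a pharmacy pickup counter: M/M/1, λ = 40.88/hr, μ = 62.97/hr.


ρ = 40.88/62.97 = 0.6492
P(N ≥ n) = ρ^n = 0.6492^8 = 0.031551

Final: 0.031551


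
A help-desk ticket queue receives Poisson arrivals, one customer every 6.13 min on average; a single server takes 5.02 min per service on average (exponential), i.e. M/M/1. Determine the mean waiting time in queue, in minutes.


λ = 60/6.13 = 9.7879 /hr
μ = 60/5.02 = 11.9522 /hr
ρ = λ/μ = 9.7879/11.9522 = 0.8189
Wq = ρ/(μ−λ) = 0.8189/(11.9522−9.7879) = 0.37838 hr
In minutes: 0.37838·60 = 22.703 min

Final: 22.703 min


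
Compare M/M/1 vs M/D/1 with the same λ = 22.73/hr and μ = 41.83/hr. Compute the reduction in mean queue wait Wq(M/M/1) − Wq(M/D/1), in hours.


ρ = 22.73/41.83 = 0.5434
Wq(M/M/1) = ρ/(μ−λ) = 0.5434/19.10 = 0.02845 hr
Wq(M/D/1) = ρ/(2(μ−λ)) = 0.01422 hr
Savings = 0.02845 − 0.01422 = 0.01422 hr

Final: 0.01422 hr


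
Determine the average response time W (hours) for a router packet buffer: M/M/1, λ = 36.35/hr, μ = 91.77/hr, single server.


W = 1/(μ−λ) = 1/(91.77 − 36.35) = 1/55.42 = 0.01804 hr

Final: 0.01804 hr


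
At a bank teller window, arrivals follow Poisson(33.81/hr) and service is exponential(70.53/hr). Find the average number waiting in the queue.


ρ = 33.81/70.53 = 0.4794
Lq = ρ²/(1−ρ) = 0.2298/0.5206 = 0.4414

Final: 0.4414


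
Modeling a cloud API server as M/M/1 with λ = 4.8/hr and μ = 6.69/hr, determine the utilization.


ρ = λ/μ = 4.8/6.69 = 0.7175

Final: 0.7175


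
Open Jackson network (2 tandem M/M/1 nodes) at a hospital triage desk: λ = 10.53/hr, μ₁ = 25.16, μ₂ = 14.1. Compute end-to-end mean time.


Each node sees arrival rate λ = 10.53/hr (tandem ⇒ throughput preserved).
W₁ = 1/(μ₁−λ) = 1/(25.16−10.53) = 0.06835 hr
W₂ = 1/(μ₂−λ) = 1/(14.1−10.53) = 0.28011 hr
W_total = W₁ + W₂ = 0.06835 + 0.28011 = 0.34846 hr

Final: 0.34846 hr


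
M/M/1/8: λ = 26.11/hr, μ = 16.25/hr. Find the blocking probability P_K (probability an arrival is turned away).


ρ = λ/μ = 26.11/16.25 = 1.6068
P_K = (1−ρ)ρ^K/(1−ρ^(K+1)) = (-0.6068·44.425063)/(1 − 71.380824)
= -26.955761/-70.380824 = 0.382999

Final: 0.382999


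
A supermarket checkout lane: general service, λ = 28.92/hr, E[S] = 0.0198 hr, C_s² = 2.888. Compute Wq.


ρ = λ·E[S] = 28.92·0.0198 = 0.5726
E[S²] = E[S]²(1+C_s²) = 0.0198²·(1+2.888) = 0.001524
Wq = λ·E[S²]/(2(1−ρ)) = 28.92·0.001524/(2·0.4274) = 0.05157 hr

Final: 0.05157 hr


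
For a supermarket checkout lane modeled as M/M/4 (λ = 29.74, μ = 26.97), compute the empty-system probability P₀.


a = λ/μ = 29.74/26.97 = 1.1027; ρ = a/c = 0.2757
Σ_{k=0}^{3} a^k/k! (terms k=0..3) = 1.00000 + 1.10271 + 0.60798 + 0.22347 = 2.93416
Tail: a^4/(4!(1−ρ)) = 1.47856/(24·0.7243) = 0.08505
P₀ = 1/(2.93416 + 0.08505) = 1/3.01922 = 0.331212

Final: 0.331212


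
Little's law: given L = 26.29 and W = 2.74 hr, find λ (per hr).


λ = L/W = 26.29/2.74 = 9.5949 /hr

Final: 9.5949 /hr


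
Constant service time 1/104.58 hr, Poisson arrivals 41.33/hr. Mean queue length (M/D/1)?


ρ = 41.33/104.58 = 0.3952
M/D/1: Lq = ρ²/(2(1−ρ)) = 0.1562/(2·0.6048) = 0.12912

Final: 0.12912


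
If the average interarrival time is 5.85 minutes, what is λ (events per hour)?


λ = 1/(interarrival time) in consistent units.
1 hour = 60 min, so λ = 60/5.85 = 10.2564 per hour

Final: 10.2564 /hr


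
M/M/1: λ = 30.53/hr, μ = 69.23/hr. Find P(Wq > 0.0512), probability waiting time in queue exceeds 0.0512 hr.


ρ = 30.53/69.23 = 0.4410
P(Wq > t) = ρ·e^{−(μ−λ)t} = 0.4410·e^{−1.9814}
= 0.4410·0.137871 = 0.060800

Final: 0.060800


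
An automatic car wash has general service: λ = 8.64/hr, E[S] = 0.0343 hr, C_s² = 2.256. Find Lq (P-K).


ρ = λ·E[S] = 8.64·0.0343 = 0.2964
Lq = ρ²(1+C_s²)/(2(1−ρ)) = 0.08782·(1+2.256)/(2·0.7036)
= 0.08782·3.2560/1.4073 = 0.20320

Final: 0.20320


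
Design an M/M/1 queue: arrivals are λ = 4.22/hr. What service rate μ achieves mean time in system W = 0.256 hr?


W = 1/(μ−λ) ⇒ μ − λ = 1/W = 1/0.256 = 3.9062
μ = λ + 1/W = 4.22 + 3.9062 = 8.1262 per hr

Final: 8.1262 /hr


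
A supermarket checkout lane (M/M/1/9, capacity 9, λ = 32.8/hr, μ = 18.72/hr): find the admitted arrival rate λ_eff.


ρ = 1.7521; P_K = (1−ρ)ρ^9/(1−ρ^10) = 0.430848
λ_eff = λ(1 − P_K) = 32.8·(1 − 0.430848) = 32.8·0.569152 = 18.6682 /hr

Final: 18.6682 /hr


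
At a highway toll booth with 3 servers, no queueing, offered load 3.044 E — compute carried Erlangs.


B(3,3.044) = 0.351395 (Erlang-B)
Carried load = a(1 − B) = 3.044·(1 − 0.351395) = 3.044·0.648605 = 1.9744 E

Final: 1.9744 Erlangs


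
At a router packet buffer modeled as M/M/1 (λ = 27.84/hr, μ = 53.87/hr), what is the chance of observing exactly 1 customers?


ρ = 27.84/53.87 = 0.5168
P_n = (1−ρ)·ρ^n = (1 − 0.5168)·0.5168^1 = 0.4832·0.516800 = 0.249718

Final: 0.249718


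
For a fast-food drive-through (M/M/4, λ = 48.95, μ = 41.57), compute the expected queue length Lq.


a = λ/μ = 1.1775; ρ = a/4 = 0.2944
P₀ = 0.307080
Lq = P₀·a^c·ρ / (c!·(1−ρ)²) = 0.307080·1.92261·0.2944/(24·0.49790)
= 0.01454

Final: 0.01454


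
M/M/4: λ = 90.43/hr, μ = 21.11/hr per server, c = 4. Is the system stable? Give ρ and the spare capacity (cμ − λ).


Total capacity cμ = 4·21.11 = 84.44/hr
ρ = λ/(cμ) = 90.43/84.44 = 1.0709
Stable ⇔ ρ < 1: NO
Spare capacity = cμ − λ = 84.44 − 90.43 = -5.99/hr

Final: ρ = 1.0709; unstable; margin = -5.99/hr


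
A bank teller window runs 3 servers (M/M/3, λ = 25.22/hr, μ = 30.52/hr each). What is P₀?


a = λ/μ = 25.22/30.52 = 0.8263; ρ = a/c = 0.2754
Σ_{k=0}^{2} a^k/k! (terms k=0..2) = 1.00000 + 0.82634 + 0.34142 = 2.16777
Tail: a^3/(3!(1−ρ)) = 0.56426/(6·0.7246) = 0.12980
P₀ = 1/(2.16777 + 0.12980) = 1/2.29756 = 0.435244

Final: 0.435244


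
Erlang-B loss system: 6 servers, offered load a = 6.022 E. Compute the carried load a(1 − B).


B(6,6.022) = 0.266465 (Erlang-B)
Carried load = a(1 − B) = 6.022·(1 − 0.266465) = 6.022·0.733535 = 4.4173 E

Final: 4.4173 Erlangs


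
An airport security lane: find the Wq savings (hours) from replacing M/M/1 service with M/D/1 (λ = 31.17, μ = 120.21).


ρ = 31.17/120.21 = 0.2593
Wq(M/M/1) = ρ/(μ−λ) = 0.2593/89.04 = 0.002912 hr
Wq(M/D/1) = ρ/(2(μ−λ)) = 0.001456 hr
Savings = 0.002912 − 0.001456 = 0.001456 hr

Final: 0.001456 hr


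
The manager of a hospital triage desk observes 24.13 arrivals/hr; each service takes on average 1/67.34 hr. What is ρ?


ρ = λ/μ = 24.13/67.34 = 0.3583

Final: 0.3583


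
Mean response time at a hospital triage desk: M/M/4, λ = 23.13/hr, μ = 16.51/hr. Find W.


a = 1.4010; ρ = 0.3502; P₀ = 0.244640
Lq = P₀·a^c·ρ/(c!(1−ρ)²) = 0.03258
Wq = Lq/λ = 0.03258/23.13 = 0.001408 hr
W = Wq + 1/μ = 0.001408 + 0.06057 = 0.06198 hr

Final: 0.06198 hr


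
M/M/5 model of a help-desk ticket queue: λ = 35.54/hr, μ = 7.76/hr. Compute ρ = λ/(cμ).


ρ = λ/(cμ) = 35.54/(5·7.76) = 35.54/38.80 = 0.9160

Final: 0.9160


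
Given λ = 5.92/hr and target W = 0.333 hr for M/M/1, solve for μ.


W = 1/(μ−λ) ⇒ μ − λ = 1/W = 1/0.333 = 3.0030
μ = λ + 1/W = 5.92 + 3.0030 = 8.9230 per hr

Final: 8.9230 /hr


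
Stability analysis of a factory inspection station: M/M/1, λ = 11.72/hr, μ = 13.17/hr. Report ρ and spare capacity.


Total capacity cμ = 1·13.17 = 13.17/hr
ρ = λ/(cμ) = 11.72/13.17 = 0.8899
Stable ⇔ ρ < 1: YES
Spare capacity = cμ − λ = 13.17 − 11.72 = 1.45/hr

Final: ρ = 0.8899; stable; margin = 1.45/hr


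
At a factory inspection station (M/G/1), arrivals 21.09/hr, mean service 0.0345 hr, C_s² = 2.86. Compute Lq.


ρ = λ·E[S] = 21.09·0.0345 = 0.7276
Lq = ρ²(1+C_s²)/(2(1−ρ)) = 0.5294·(1+2.86)/(2·0.2724)
= 0.5294·3.8600/0.5448 = 3.75102

Final: 3.75102


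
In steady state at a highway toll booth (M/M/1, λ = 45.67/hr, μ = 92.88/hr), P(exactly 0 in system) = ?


ρ = 45.67/92.88 = 0.4917
P_n = (1−ρ)·ρ^n = (1 − 0.4917)·0.4917^0 = 0.5083·1.000000 = 0.508290

Final: 0.508290


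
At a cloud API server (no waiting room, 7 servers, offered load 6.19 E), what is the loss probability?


B(c,a) = (a^c/c!) / Σ_{k=0}^{c} a^k/k!
a^7/7! = 69.088220
Σ terms (k=0..7): 1.00000 + 6.19000 + 19.15805 + 39.52944 + 61.17181 + 75.73070 + 78.12884 + 69.08822 = 349.997076
B = 69.088220/349.997076 = 0.197397

Final: 0.197397


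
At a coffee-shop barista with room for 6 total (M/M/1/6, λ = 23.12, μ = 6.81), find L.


ρ = 23.12/6.81 = 3.3950
L = ρ[1 − (K+1)ρ^K + Kρ^(K+1)] / [(1−ρ)(1−ρ^(K+1))]
Numerator: 3.3950·(1 − 7·1531.243672 + 6·5198.583510) = 69508.685546
Denominator: (-2.3950)·(-5197.583510) = 12448.250667
L = 69508.685546/12448.250667 = 5.5838

Final: 5.5838


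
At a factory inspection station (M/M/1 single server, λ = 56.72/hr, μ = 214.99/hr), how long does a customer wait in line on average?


ρ = 56.72/214.99 = 0.2638
Wq = ρ/(μ−λ) = 0.2638/(214.99 − 56.72) = 0.2638/158.27 = 0.001667 hr

Final: 0.001667 hr


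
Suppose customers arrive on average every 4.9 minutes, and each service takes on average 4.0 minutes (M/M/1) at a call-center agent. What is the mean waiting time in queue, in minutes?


λ = 60/4.9 = 12.2449 /hr
μ = 60/4.0 = 15.0000 /hr
ρ = λ/μ = 12.2449/15.0000 = 0.8163
Wq = ρ/(μ−λ) = 0.8163/(15.0000−12.2449) = 0.29630 hr
In minutes: 0.29630·60 = 17.778 min

Final: 17.778 min


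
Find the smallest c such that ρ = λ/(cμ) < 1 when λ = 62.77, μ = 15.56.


Stability requires cμ > λ ⇔ c > λ/μ.
λ/μ = 62.77/15.56 = 4.0341
Minimum integer c = ⌊4.0341⌋ + 1 = 5
Check: 5·15.56 = 77.80 > 62.77, while 4·15.56 = 62.24 ≤ 62.77

Final: 5 servers


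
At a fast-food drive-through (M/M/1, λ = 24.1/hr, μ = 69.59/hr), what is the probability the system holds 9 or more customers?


ρ = 24.1/69.59 = 0.3463
P(N ≥ n) = ρ^n = 0.3463^9 = 0.00007165

Final: 0.00007165


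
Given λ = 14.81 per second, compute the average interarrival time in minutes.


Mean interarrival time = 1/λ = 1/14.81 second = 0.06752 second
In minutes: 0.06752 × 0.0166667 = 0.001125 min

Final: 0.001125 min


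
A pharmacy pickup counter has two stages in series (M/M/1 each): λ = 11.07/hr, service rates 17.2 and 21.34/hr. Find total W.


Each node sees arrival rate λ = 11.07/hr (tandem ⇒ throughput preserved).
W₁ = 1/(μ₁−λ) = 1/(17.2−11.07) = 0.16313 hr
W₂ = 1/(μ₂−λ) = 1/(21.34−11.07) = 0.09737 hr
W_total = W₁ + W₂ = 0.16313 + 0.09737 = 0.26050 hr

Final: 0.26050 hr


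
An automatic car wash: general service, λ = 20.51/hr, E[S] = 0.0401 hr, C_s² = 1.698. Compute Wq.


ρ = λ·E[S] = 20.51·0.0401 = 0.8225
E[S²] = E[S]²(1+C_s²) = 0.0401²·(1+1.698) = 0.004338
Wq = λ·E[S²]/(2(1−ρ)) = 20.51·0.004338/(2·0.1775) = 0.25058 hr

Final: 0.25058 hr


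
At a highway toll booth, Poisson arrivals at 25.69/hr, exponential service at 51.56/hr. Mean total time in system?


W = 1/(μ−λ) = 1/(51.56 − 25.69) = 1/25.87 = 0.03865 hr

Final: 0.03865 hr


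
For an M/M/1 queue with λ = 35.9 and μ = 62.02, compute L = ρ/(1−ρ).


ρ = λ/μ = 35.9/62.02 = 0.5788
L = ρ/(1−ρ) = 0.5788/(1 − 0.5788) = 0.5788/0.4212 = 1.3744

Final: 1.3744


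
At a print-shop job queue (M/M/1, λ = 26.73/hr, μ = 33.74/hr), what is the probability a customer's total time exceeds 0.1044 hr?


W ~ Exponential(μ−λ) for M/M/1.
μ − λ = 33.74 − 26.73 = 7.0100
P(W > t) = e^{−(μ−λ)t} = e^{−0.7318} = 0.481021

Final: 0.481021


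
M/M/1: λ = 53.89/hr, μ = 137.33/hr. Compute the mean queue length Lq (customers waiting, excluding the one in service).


ρ = 53.89/137.33 = 0.3924
Lq = ρ²/(1−ρ) = 0.1540/0.6076 = 0.2534

Final: 0.2534


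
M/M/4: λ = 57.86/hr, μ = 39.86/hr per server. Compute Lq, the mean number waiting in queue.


a = λ/μ = 1.4516; ρ = a/4 = 0.3629
P₀ = 0.232274
Lq = P₀·a^c·ρ / (c!·(1−ρ)²) = 0.232274·4.43981·0.3629/(24·0.40590)
= 0.03842

Final: 0.03842


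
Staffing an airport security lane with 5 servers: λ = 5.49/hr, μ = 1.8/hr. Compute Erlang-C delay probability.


a = λ/μ = 3.0500; ρ = a/5 = 0.6100
P₀ = 0.044101 (from M/M/c formula)
C(c,a) = [a^c/(c!(1−ρ))]·P₀ = [263.93634/(120·0.3900)]·0.044101
= 5.63967·0.044101 = 0.248713

Final: 0.248713


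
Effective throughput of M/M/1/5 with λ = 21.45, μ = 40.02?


ρ = 0.5360; P_K = (1−ρ)ρ^5/(1−ρ^6) = 0.021024
λ_eff = λ(1 − P_K) = 21.45·(1 − 0.021024) = 21.45·0.978976 = 20.9990 /hr

Final: 20.9990 /hr


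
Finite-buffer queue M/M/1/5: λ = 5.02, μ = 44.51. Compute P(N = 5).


ρ = λ/μ = 5.02/44.51 = 0.1128
P_K = (1−ρ)ρ^K/(1−ρ^(K+1)) = (0.8872·0.00001825)/(1 − 0.000002058)
= 0.00001619/0.999998 = 0.00001619

Final: 0.00001619


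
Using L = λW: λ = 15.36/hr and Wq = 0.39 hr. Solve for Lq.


Lq = λWq = 15.36·0.39 = 5.9904

Final: 5.9904


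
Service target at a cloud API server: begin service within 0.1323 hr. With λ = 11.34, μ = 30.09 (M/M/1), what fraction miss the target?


ρ = 11.34/30.09 = 0.3769
P(Wq > t) = ρ·e^{−(μ−λ)t} = 0.3769·e^{−2.4806}
= 0.3769·0.083691 = 0.031541

Final: 0.031541


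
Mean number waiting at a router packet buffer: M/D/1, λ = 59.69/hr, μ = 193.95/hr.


ρ = 59.69/193.95 = 0.3078
M/D/1: Lq = ρ²/(2(1−ρ)) = 0.09472/(2·0.6922) = 0.06841

Final: 0.06841


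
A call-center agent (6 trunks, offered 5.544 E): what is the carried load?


B(6,5.544) = 0.232241 (Erlang-B)
Carried load = a(1 − B) = 5.544·(1 − 0.232241) = 5.544·0.767759 = 4.2565 E

Final: 4.2565 Erlangs


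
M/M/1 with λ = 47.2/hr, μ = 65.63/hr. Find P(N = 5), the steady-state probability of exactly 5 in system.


ρ = 47.2/65.63 = 0.7192
P_n = (1−ρ)·ρ^n = (1 − 0.7192)·0.7192^5 = 0.2808·0.192397 = 0.054028

Final: 0.054028


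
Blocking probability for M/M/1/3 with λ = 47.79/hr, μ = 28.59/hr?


ρ = λ/μ = 47.79/28.59 = 1.6716
P_K = (1−ρ)ρ^K/(1−ρ^(K+1)) = (-0.6716·4.670556)/(1 − 7.807132)
= -3.136575/-6.807132 = 0.460778

Final: 0.460778


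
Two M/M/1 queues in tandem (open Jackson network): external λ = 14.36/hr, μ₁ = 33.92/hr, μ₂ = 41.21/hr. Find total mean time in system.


Each node sees arrival rate λ = 14.36/hr (tandem ⇒ throughput preserved).
W₁ = 1/(μ₁−λ) = 1/(33.92−14.36) = 0.05112 hr
W₂ = 1/(μ₂−λ) = 1/(41.21−14.36) = 0.03724 hr
W_total = W₁ + W₂ = 0.05112 + 0.03724 = 0.08837 hr

Final: 0.08837 hr


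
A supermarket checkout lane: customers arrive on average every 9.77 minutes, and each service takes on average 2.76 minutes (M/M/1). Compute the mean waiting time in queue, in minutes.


λ = 60/9.77 = 6.1412 /hr
μ = 60/2.76 = 21.7391 /hr
ρ = λ/μ = 6.1412/21.7391 = 0.2825
Wq = ρ/(μ−λ) = 0.2825/(21.7391−6.1412) = 0.01811 hr
In minutes: 0.01811·60 = 1.087 min

Final: 1.087 min


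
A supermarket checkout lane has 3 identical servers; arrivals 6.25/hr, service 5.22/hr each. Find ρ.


ρ = λ/(cμ) = 6.25/(3·5.22) = 6.25/15.66 = 0.3991

Final: 0.3991


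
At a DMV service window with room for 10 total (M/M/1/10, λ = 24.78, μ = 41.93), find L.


ρ = 24.78/41.93 = 0.5910
L = ρ[1 − (K+1)ρ^K + Kρ^(K+1)] / [(1−ρ)(1−ρ^(K+1))]
Numerator: 0.5910·(1 − 11·0.005197 + 10·0.003071) = 0.575351
Denominator: (0.4090)·(0.996929) = 0.407759
L = 0.575351/0.407759 = 1.4110

Final: 1.4110


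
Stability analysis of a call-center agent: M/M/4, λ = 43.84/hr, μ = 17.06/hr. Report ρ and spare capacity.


Total capacity cμ = 4·17.06 = 68.24/hr
ρ = λ/(cμ) = 43.84/68.24 = 0.6424
Stable ⇔ ρ < 1: YES
Spare capacity = cμ − λ = 68.24 − 43.84 = 24.40/hr

Final: ρ = 0.6424; stable; margin = 24.40/hr


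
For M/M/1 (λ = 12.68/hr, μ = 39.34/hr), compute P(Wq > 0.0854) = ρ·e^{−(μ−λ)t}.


ρ = 12.68/39.34 = 0.3223
P(Wq > t) = ρ·e^{−(μ−λ)t} = 0.3223·e^{−2.2768}
= 0.3223·0.102616 = 0.033075

Final: 0.033075


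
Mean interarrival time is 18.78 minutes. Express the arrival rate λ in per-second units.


λ = 1/(interarrival time) in consistent units.
1 second = 0.0166667 min, so λ = 0.0166667/18.78 = 0.0008875 per second

Final: 0.0008875 /sec


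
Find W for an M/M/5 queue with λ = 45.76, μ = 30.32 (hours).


a = 1.5092; ρ = 0.3018; P₀ = 0.220715
Lq = P₀·a^c·ρ/(c!(1−ρ)²) = 0.008919
Wq = Lq/λ = 0.008919/45.76 = 0.0001949 hr
W = Wq + 1/μ = 0.0001949 + 0.03298 = 0.03318 hr

Final: 0.03318 hr


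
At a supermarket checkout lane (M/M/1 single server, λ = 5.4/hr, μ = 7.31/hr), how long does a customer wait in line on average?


ρ = 5.4/7.31 = 0.7387
Wq = ρ/(μ−λ) = 0.7387/(7.31 − 5.4) = 0.7387/1.91 = 0.3868 hr

Final: 0.3868 hr


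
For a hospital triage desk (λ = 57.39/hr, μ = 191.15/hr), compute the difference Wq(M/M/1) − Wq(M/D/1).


ρ = 57.39/191.15 = 0.3002
Wq(M/M/1) = ρ/(μ−λ) = 0.3002/133.76 = 0.002245 hr
Wq(M/D/1) = ρ/(2(μ−λ)) = 0.001122 hr
Savings = 0.002245 − 0.001122 = 0.001122 hr

Final: 0.001122 hr


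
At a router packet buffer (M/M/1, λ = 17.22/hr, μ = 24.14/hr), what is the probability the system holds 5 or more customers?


ρ = 17.22/24.14 = 0.7133
P(N ≥ n) = ρ^n = 0.7133^5 = 0.184705

Final: 0.184705


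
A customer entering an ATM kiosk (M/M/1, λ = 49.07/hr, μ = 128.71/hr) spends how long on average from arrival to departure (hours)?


W = 1/(μ−λ) = 1/(128.71 − 49.07) = 1/79.64 = 0.01256 hr

Final: 0.01256 hr


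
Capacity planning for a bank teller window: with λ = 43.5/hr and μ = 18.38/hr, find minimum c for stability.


Stability requires cμ > λ ⇔ c > λ/μ.
λ/μ = 43.5/18.38 = 2.3667
Minimum integer c = ⌊2.3667⌋ + 1 = 3
Check: 3·18.38 = 55.14 > 43.5, while 2·18.38 = 36.76 ≤ 43.5

Final: 3 servers


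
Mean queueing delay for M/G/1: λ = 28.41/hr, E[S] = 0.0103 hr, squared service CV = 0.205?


ρ = λ·E[S] = 28.41·0.0103 = 0.2926
E[S²] = E[S]²(1+C_s²) = 0.0103²·(1+0.205) = 0.0001278
Wq = λ·E[S²]/(2(1−ρ)) = 28.41·0.0001278/(2·0.7074) = 0.002567 hr

Final: 0.002567 hr


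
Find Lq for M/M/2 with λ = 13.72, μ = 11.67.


a = λ/μ = 1.1757; ρ = a/2 = 0.5878
P₀ = 0.259579
Lq = P₀·a^c·ρ / (c!·(1−ρ)²) = 0.259579·1.38219·0.5878/(2·0.16988)
= 0.62074

Final: 0.62074


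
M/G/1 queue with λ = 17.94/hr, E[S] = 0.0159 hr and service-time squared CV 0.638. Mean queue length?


ρ = λ·E[S] = 17.94·0.0159 = 0.2852
Lq = ρ²(1+C_s²)/(2(1−ρ)) = 0.08137·(1+0.638)/(2·0.7148)
= 0.08137·1.6380/1.4295 = 0.09323

Final: 0.09323


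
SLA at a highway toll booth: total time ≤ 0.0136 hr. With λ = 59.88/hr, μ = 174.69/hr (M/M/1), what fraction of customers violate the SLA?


W ~ Exponential(μ−λ) for M/M/1.
μ − λ = 174.69 − 59.88 = 114.8100
P(W > t) = e^{−(μ−λ)t} = e^{−1.5614} = 0.209839

Final: 0.209839


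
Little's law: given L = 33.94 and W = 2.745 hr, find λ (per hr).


λ = L/W = 33.94/2.745 = 12.3643 /hr

Final: 12.3643 /hr


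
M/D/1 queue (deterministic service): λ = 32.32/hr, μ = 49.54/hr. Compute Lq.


ρ = 32.32/49.54 = 0.6524
M/D/1: Lq = ρ²/(2(1−ρ)) = 0.4256/(2·0.3476) = 0.61224

Final: 0.61224


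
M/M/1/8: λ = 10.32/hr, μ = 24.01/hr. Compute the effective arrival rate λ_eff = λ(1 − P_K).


ρ = 0.4298; P_K = (1−ρ)ρ^8/(1−ρ^9) = 0.0006646
λ_eff = λ(1 − P_K) = 10.32·(1 − 0.0006646) = 10.32·0.999335 = 10.3131 /hr

Final: 10.3131 /hr


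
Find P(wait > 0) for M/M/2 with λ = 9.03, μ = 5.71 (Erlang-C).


a = λ/μ = 1.5814; ρ = a/2 = 0.7907
P₀ = 0.116870 (from M/M/c formula)
C(c,a) = [a^c/(c!(1−ρ))]·P₀ = [2.50094/(2·0.2093)]·0.116870
= 5.97505·0.116870 = 0.698306

Final: 0.698306


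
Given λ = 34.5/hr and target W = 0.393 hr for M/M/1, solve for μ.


W = 1/(μ−λ) ⇒ μ − λ = 1/W = 1/0.393 = 2.5445
μ = λ + 1/W = 34.5 + 2.5445 = 37.0445 per hr

Final: 37.0445 /hr


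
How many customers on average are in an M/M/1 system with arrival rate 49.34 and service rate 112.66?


ρ = λ/μ = 49.34/112.66 = 0.4380
L = ρ/(1−ρ) = 0.4380/(1 − 0.4380) = 0.4380/0.5620 = 0.7792

Final: 0.7792


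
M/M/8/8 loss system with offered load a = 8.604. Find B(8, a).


B(c,a) = (a^c/c!) / Σ_{k=0}^{c} a^k/k!
a^8/8! = 744.873785
Σ terms (k=0..8): 1.00000 + 8.60400 + 37.01441 + 106.15732 + 228.34440 + 392.93504 + 563.46885 + 692.58371 + 744.87379 = 2774.981526
B = 744.873785/2774.981526 = 0.268425

Final: 0.268425


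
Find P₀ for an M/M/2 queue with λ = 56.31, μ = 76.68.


a = λ/μ = 56.31/76.68 = 0.7344; ρ = a/c = 0.3672
Σ_{k=0}^{1} a^k/k! (terms k=0..1) = 1.00000 + 0.73435 = 1.73435
Tail: a^2/(2!(1−ρ)) = 0.53927/(2·0.6328) = 0.42608
P₀ = 1/(1.73435 + 0.42608) = 1/2.16043 = 0.462870

Final: 0.462870


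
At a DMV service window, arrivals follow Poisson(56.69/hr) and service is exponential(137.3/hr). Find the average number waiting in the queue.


ρ = 56.69/137.3 = 0.4129
Lq = ρ²/(1−ρ) = 0.1705/0.5871 = 0.2904

Final: 0.2904


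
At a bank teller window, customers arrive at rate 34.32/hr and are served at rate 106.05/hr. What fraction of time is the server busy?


ρ = λ/μ = 34.32/106.05 = 0.3236

Final: 0.3236


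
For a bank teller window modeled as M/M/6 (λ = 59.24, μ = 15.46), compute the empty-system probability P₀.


a = λ/μ = 59.24/15.46 = 3.8318; ρ = a/c = 0.6386
Σ_{k=0}^{5} a^k/k! (terms k=0..5) = 1.00000 + 3.83182 + 7.34144 + 9.37703 + 8.98278 + 6.88409 = 37.41717
Tail: a^6/(6!(1−ρ)) = 3165.43472/(720·0.3614) = 12.16627
P₀ = 1/(37.41717 + 12.16627) = 1/49.58344 = 0.020168

Final: 0.020168


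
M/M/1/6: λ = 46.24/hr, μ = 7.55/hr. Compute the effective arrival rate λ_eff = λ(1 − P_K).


ρ = 6.1245; P_K = (1−ρ)ρ^6/(1−ρ^7) = 0.836724
λ_eff = λ(1 − P_K) = 46.24·(1 − 0.836724) = 46.24·0.163276 = 7.5499 /hr

Final: 7.5499 /hr


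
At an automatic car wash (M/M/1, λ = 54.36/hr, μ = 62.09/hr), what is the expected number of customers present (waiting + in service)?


ρ = λ/μ = 54.36/62.09 = 0.8755
L = ρ/(1−ρ) = 0.8755/(1 − 0.8755) = 0.8755/0.1245 = 7.0323

Final: 7.0323
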